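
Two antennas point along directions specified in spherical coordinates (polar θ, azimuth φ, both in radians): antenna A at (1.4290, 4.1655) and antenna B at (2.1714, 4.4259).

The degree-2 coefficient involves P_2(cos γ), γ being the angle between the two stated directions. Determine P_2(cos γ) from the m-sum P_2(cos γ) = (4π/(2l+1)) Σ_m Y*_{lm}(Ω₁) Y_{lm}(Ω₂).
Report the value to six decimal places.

Addition theorem: P_2(cos γ) = (4π/5) Σ_m Y*_{lm}(Ω₁) Y_{lm}(Ω₂), m = −2…2:
  m=-2: (-0.17381 + 0.33630j) × (-0.22092 - 0.14253j) = 0.08633 - 0.04952j  (running Σ = 0.08633 - 0.04952j)
  m=-1: (-0.05621 - 0.09232j) × (0.10179 - 0.34551j) = -0.03762 + 0.01002j  (running Σ = 0.04871 - 0.03950j)
  m=0: (-0.29649 + 0.00000j) × (-0.01320 + 0.00000j) = 0.00391 + 0.00000j  (running Σ = 0.05263 - 0.03950j)
  m=1: (0.05621 - 0.09232j) × (-0.10179 - 0.34551j) = -0.03762 - 0.01002j  (running Σ = 0.01501 - 0.04952j)
  m=2: (-0.17381 - 0.33630j) × (-0.22092 + 0.14253j) = 0.08633 + 0.04952j  (running Σ = 0.10134 + 0.00000j)
Σ over m = 0.10134 + 0.00000j; ×(4π/5) → 0.25469 + 0.00000j. Real part: 0.254690

0.254690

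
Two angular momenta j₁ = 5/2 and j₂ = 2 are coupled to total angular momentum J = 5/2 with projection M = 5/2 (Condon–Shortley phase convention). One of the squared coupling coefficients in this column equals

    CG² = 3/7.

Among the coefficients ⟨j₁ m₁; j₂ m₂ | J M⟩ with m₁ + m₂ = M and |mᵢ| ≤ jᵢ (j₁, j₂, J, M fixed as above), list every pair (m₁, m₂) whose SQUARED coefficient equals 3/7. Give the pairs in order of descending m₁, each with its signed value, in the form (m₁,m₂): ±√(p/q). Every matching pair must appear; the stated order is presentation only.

(3/2,1): −√(3/7)

Admissible pairs with m₁+m₂ = M = 5/2: (1/2,2), (3/2,1), (5/2,0)
  (m₁,m₂)=(5/2,0): CG² = 5/14, CG = +√(5/14)
  (m₁,m₂)=(3/2,1): CG² = 3/7, CG = −√(3/7)   ← matches the target
  (m₁,m₂)=(1/2,2): CG² = 3/14, CG = +√(3/14)
Pairs with CG² = 3/7: (3/2,1): −√(3/7)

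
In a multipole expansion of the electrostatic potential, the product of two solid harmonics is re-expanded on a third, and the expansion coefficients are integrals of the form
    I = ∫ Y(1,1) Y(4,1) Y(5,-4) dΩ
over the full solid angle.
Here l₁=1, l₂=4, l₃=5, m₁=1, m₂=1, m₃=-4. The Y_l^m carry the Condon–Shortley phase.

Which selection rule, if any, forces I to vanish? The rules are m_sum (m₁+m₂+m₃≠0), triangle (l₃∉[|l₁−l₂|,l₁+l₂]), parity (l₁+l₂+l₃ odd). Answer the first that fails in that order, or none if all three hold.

m_sum

m₁+m₂+m₃ = 1 + 1 − 4 = -2  ✗
triangle: |1−4|=3 ≤ l₃=5 ≤ 1+4=5
parity: l₁+l₂+l₃ = 10 is even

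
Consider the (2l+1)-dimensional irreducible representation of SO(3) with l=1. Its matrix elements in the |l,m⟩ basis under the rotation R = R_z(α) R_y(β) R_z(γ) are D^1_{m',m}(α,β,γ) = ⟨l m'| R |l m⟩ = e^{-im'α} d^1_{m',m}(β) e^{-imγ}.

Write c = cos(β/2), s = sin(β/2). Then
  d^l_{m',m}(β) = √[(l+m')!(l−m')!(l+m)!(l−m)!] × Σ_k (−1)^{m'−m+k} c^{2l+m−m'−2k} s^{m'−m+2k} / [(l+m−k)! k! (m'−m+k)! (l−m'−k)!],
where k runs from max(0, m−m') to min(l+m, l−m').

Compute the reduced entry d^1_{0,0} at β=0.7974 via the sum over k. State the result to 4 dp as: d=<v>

d^1_{0,0}(β=0.7974) via the finite sum:
c=cos(0.797400/2)=0.921566, s=sin(0.797400/2)=0.388221; N=√[1·1·1·1]=1.000000
Admissible k: 0..1 (factorial args all ≥0)
  k=0: (−1)^0·1.0000/(1)·0.9216^2·0.3882^0 = +0.849285
  k=1: (−1)^1·1.0000/(1)·0.9216^0·0.3882^2 = -0.150715
d^1_{0,0}(0.7974) = +0.849285 -0.150715 = +0.698569

d=0.6986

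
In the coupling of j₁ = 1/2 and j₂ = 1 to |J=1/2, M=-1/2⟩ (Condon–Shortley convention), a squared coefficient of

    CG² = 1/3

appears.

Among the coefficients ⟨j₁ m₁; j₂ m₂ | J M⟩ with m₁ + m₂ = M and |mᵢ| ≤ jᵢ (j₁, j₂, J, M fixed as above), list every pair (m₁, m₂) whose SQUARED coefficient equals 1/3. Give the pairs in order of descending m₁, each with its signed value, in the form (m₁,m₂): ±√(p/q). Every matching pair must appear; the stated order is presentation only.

Admissible pairs with m₁+m₂ = M = -1/2: (-1/2,0), (1/2,-1)
  (m₁,m₂)=(1/2,-1): CG² = 2/3, CG = +√(2/3)
  (m₁,m₂)=(-1/2,0): CG² = 1/3, CG = −√(1/3)   ← matches the target
Pairs with CG² = 1/3: (-1/2,0): −√(1/3)

(-1/2,0): −√(1/3)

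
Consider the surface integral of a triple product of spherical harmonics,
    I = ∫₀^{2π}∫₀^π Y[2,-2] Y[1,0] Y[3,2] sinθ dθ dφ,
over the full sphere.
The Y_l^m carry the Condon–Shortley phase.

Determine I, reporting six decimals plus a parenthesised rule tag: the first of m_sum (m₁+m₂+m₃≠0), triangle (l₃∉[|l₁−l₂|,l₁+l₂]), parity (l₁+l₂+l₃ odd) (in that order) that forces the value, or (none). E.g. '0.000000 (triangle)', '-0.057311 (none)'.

m-sum 0 ✓  L=6 even ✓  1≤3≤3 ✓
Π(2lᵢ+1) = 5×3×7 = 105
triangle coeff Δ(2,1,3) = 1/105
Σ_t [0,0]: t=0:+1/4 = 1/4
(3j)²=3/35 [(2 1 3; 0 0 0)], sign=-1
Σ_t [0,0]: t=0:+1/24 = 1/24
(3j)²=1/21 [(2 1 3; -2 0 2)], sign=-1
⇒ 4πI² = 3/7
I = (+1)√(3/7/(4π)) = 0.18467439
No selection rule forces the value: the integral is nonzero (none).

0.184674 (none)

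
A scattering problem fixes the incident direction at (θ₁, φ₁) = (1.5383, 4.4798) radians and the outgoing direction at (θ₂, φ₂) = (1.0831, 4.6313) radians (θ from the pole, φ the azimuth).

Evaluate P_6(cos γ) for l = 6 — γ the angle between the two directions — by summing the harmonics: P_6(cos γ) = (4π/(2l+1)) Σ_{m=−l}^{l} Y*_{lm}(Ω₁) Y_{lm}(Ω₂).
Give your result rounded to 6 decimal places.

Expand P_6 via completeness: Σ_{m} conj(Y_{6,m}) at Ω₁ times Y_{6,m} at Ω₂ —
  [-6]  conj(Y_{6,-6})(Ω₁) = -0.08397 + 0.47418j ; Y_{6,-6}(Ω₂) = -0.20297 - 0.10736j ; Δ = 0.06795 - 0.08723j
  [-5]  conj(Y_{6,-5})(Ω₁) = -0.04978 - 0.02151j ; Y_{6,-5}(Ω₂) = -0.16642 + 0.38771j ; Δ = 0.01662 - 0.01572j
  [-4]  conj(Y_{6,-4})(Ω₁) = -0.21027 + 0.28216j ; Y_{6,-4}(Ω₂) = 0.29152 + 0.09802j ; Δ = -0.08896 + 0.06165j
  [-3]  conj(Y_{6,-3})(Ω₁) = -0.04057 - 0.04839j ; Y_{6,-3}(Ω₂) = -0.02964 + 0.11941j ; Δ = 0.00698 - 0.00341j
  [-2]  conj(Y_{6,-2})(Ω₁) = -0.28527 + 0.14318j ; Y_{6,-2}(Ω₂) = 0.34148 + 0.05587j ; Δ = -0.10541 + 0.03295j
  [-1]  conj(Y_{6,-1})(Ω₁) = -0.01532 - 0.06468j ; Y_{6,-1}(Ω₂) = -0.00005 + 0.00063j ; Δ = 0.00004 - 0.00001j
  [+0]  conj(Y_{6,0})(Ω₁) = -0.31082 + 0.00000j ; Y_{6,0}(Ω₂) = 0.33779 + 0.00000j ; Δ = -0.10499 + 0.00000j
  [+1]  conj(Y_{6,1})(Ω₁) = 0.01532 - 0.06468j ; Y_{6,1}(Ω₂) = 0.00005 + 0.00063j ; Δ = 0.00004 + 0.00001j
  [+2]  conj(Y_{6,2})(Ω₁) = -0.28527 - 0.14318j ; Y_{6,2}(Ω₂) = 0.34148 - 0.05587j ; Δ = -0.10541 - 0.03295j
  [+3]  conj(Y_{6,3})(Ω₁) = 0.04057 - 0.04839j ; Y_{6,3}(Ω₂) = 0.02964 + 0.11941j ; Δ = 0.00698 + 0.00341j
  [+4]  conj(Y_{6,4})(Ω₁) = -0.21027 - 0.28216j ; Y_{6,4}(Ω₂) = 0.29152 - 0.09802j ; Δ = -0.08896 - 0.06165j
  [+5]  conj(Y_{6,5})(Ω₁) = 0.04978 - 0.02151j ; Y_{6,5}(Ω₂) = 0.16642 + 0.38771j ; Δ = 0.01662 + 0.01572j
  [+6]  conj(Y_{6,6})(Ω₁) = -0.08397 - 0.47418j ; Y_{6,6}(Ω₂) = -0.20297 + 0.10736j ; Δ = 0.06795 + 0.08723j
Total Σ_m = -0.31053 + 0.00000j. Multiply by 0.966644: -0.30018 + 0.00000j. P_6(cos γ) = -0.300175

-0.300175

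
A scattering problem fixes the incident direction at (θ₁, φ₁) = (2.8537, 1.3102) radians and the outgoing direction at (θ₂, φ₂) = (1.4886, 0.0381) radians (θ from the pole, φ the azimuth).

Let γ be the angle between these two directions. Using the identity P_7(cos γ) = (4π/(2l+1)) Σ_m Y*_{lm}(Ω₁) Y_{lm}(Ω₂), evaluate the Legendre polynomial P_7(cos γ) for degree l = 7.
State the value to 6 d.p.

Addition theorem: P_7(cos γ) = (4π/15) Σ_m Y*_{lm}(Ω₁) Y_{lm}(Ω₂), m = −7…7:
  m=-7: (-0.000072+0.000019i) × (+0.471076-0.128702i) = -0.000032+0.000018i  (running Σ = -0.000032+0.000018i)
  m=-6: (+0.000007-0.000940i) × (+0.146613-0.034112i) = -0.000031-0.000138i  (running Σ = -0.000063-0.000120i)
  m=-5: (+0.007151+0.001962i) × (-0.323206+0.062326i) = -0.002434-0.000189i  (running Σ = -0.002496-0.000309i)
  m=-4: (-0.020640+0.035355i) × (-0.171113+0.026281i) = +0.002603-0.006592i  (running Σ = +0.000106-0.006901i)
  m=-3: (-0.112749-0.113566i) × (+0.278706-0.031995i) = -0.035057-0.028044i  (running Σ = -0.034951-0.034945i)
  m=-2: (+0.364375-0.209205i) × (+0.181483-0.013856i) = +0.063229-0.043016i  (running Σ = +0.028278-0.077961i)
  m=-1: (+0.159324+0.597481i) × (-0.261594+0.009972i) = -0.047636-0.154709i  (running Σ = -0.019358-0.232669i)
  m=0: (-0.145507-0.000000i) × (-0.184495+0.000000i) = +0.026845+0.000000i  (running Σ = +0.007487-0.232669i)
  m=1: (-0.159324+0.597481i) × (+0.261594+0.009972i) = -0.047636+0.154709i  (running Σ = -0.040149-0.077961i)
  m=2: (+0.364375+0.209205i) × (+0.181483+0.013856i) = +0.063229+0.043016i  (running Σ = +0.023080-0.034945i)
  m=3: (+0.112749-0.113566i) × (-0.278706-0.031995i) = -0.035057+0.028044i  (running Σ = -0.011977-0.006901i)
  m=4: (-0.020640-0.035355i) × (-0.171113-0.026281i) = +0.002603+0.006592i  (running Σ = -0.009375-0.000309i)
  m=5: (-0.007151+0.001962i) × (+0.323206+0.062326i) = -0.002434+0.000189i  (running Σ = -0.011808-0.000120i)
  m=6: (+0.000007+0.000940i) × (+0.146613+0.034112i) = -0.000031+0.000138i  (running Σ = -0.011840+0.000018i)
  m=7: (+0.000072+0.000019i) × (-0.471076-0.128702i) = -0.000032-0.000018i  (running Σ = -0.011871+0.000000i)
Σ over m = -0.011871+0.000000i; ×(4π/15) → -0.009945+0.000000i. Real part: -0.009945

-0.009945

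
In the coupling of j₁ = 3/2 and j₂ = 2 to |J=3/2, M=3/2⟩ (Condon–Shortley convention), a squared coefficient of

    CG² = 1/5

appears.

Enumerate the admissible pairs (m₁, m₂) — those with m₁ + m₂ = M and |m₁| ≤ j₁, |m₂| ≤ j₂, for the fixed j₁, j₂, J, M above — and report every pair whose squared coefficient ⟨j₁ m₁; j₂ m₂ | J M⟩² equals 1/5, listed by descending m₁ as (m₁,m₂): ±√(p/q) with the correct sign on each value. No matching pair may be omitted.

(3/2,0): +√(1/5)

Admissible pairs with m₁+m₂ = M = 3/2: (-1/2,2), (1/2,1), (3/2,0)
  (m₁,m₂)=(3/2,0): CG² = 1/5, CG = +√(1/5)   ← matches the target
  (m₁,m₂)=(1/2,1): CG² = 2/5, CG = −√(2/5)
  (m₁,m₂)=(-1/2,2): CG² = 2/5, CG = +√(2/5)
Pairs with CG² = 1/5: (3/2,0): +√(1/5)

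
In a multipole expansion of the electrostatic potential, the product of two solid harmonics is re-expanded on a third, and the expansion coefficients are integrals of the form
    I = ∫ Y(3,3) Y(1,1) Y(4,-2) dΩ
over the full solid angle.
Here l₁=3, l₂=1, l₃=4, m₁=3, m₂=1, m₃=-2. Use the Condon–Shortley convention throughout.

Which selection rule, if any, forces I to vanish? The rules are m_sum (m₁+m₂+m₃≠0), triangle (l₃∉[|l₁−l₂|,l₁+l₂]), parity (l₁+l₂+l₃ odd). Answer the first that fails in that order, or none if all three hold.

m_sum

azimuthal sum: 3 + 1 − 2 = 2  ✗
2 ≤ 4 ≤ 4 (triangle on l)
L = 3 + 1 + 4 = 8 (even)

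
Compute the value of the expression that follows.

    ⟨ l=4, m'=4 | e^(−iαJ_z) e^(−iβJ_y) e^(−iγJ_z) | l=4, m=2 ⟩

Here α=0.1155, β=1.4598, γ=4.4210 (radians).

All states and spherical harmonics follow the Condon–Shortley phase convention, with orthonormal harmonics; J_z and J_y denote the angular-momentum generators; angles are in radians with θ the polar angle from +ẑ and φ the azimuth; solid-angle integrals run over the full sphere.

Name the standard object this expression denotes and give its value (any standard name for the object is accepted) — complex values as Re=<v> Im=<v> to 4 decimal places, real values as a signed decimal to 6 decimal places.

This is a Wigner D-matrix element — the rotation-matrix element ⟨l m'| R(α,β,γ) |l m⟩ in the angular-momentum basis.
Split into d^4_{4,2}(β=1.4598) × two z-phases.
With c≡cos(β/2)=0.745241 and s≡sin(β/2)=0.666795, N=[40320·1·720·2]^{1/2}=7619.763776
k∈{0} keeps every argument non-negative
  k=0: (−1)^2·7619.7638/(1440)·0.7452^6·0.6668^2 = +0.403037
d^4_{4,2}(1.4598) = +0.403037
Attach z-rotation phases: D = e^{-i(4)(0.1155)}·(+0.403037)·e^{-i(2)(4.4210)} = -0.400101-0.048560i

Wigner D-matrix element, Re=-0.4001 Im=-0.0486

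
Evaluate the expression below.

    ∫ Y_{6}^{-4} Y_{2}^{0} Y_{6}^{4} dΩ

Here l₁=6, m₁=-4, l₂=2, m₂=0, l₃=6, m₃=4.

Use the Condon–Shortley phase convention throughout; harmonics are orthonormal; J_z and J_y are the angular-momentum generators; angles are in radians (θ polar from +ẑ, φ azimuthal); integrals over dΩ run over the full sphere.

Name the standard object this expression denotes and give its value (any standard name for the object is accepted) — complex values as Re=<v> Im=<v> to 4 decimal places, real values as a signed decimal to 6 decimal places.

This is a Gaunt coefficient — the integral of a triple product of spherical harmonics over the sphere.
Checks pass: Σm=0; 14 even; l₃=6∈[4,8].
(2·6+1)(2·2+1)(2·6+1) = 845
Δ: 2! 10! 2! / 15! → 1/90090
sum: t=0:+1/69120 t=1:−1/14400 t=2:+1/69120 = -7/172800
3j²(6 2 6; 0 0 0) = Δ·Π!·Σ² = 14/715  (sign -1)
sum: t=0:+1/14515200 t=1:−1/362880 t=2:+1/322560 = 1/2419200
3j²(6 2 6; -4 0 4) = Δ·Π!·Σ² = 2/5005  (sign +1)
combine: 4πI² = 845·14/715·2/5005 = 4/605
take √, sign -1: I = -0.02293757

Gaunt coefficient, -0.022938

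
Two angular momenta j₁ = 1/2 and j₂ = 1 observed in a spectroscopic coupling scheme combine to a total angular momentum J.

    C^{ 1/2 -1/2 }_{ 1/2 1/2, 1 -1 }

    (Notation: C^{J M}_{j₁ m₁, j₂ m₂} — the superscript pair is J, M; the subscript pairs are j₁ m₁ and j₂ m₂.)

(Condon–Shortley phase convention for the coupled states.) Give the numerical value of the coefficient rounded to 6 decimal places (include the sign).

√[2·1!0!1!/3! · 1!0!0!2!0!1!] = √(2/3)
  +(−1)^0/∏(0,1,0,0,0,1)! = 1  (running 1)
⟨..|..⟩ = √(2/3)·(1) = +0.816497

+√(2/3) = +0.816497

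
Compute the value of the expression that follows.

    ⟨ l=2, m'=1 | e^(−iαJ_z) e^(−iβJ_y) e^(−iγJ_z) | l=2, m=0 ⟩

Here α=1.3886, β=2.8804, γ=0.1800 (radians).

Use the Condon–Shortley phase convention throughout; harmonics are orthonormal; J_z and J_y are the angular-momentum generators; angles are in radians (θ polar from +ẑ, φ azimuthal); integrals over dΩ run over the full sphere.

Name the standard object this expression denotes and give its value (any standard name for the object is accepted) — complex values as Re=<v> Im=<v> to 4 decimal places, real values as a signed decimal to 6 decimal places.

Wigner D-matrix element, Re=0.0554 Im=-0.3005

This is a Wigner D-matrix element — the rotation-matrix element ⟨l m'| R(α,β,γ) |l m⟩ in the angular-momentum basis.
First d^2_{1,0}(β=2.8804), then the phase factors e^{-i(1)α} and e^{-i(0)γ}:
With c≡cos(β/2)=0.130225 and s≡sin(β/2)=0.991484, N=[6·1·2·2]^{1/2}=4.898979
k∈{0,1} keeps every argument non-negative
  k=0: (−1)^1·4.8990/(2)·0.1302^3·0.9915^1 = -0.005364
  k=1: (−1)^2·4.8990/(2)·0.1302^1·0.9915^3 = +0.310906
d^2_{1,0}(2.8804) = -0.005364 +0.310906 = +0.305542
D = (+0.181190-0.983448i)·(+0.305542)·(+1.000000+0.000000i) = +0.055361-0.300485i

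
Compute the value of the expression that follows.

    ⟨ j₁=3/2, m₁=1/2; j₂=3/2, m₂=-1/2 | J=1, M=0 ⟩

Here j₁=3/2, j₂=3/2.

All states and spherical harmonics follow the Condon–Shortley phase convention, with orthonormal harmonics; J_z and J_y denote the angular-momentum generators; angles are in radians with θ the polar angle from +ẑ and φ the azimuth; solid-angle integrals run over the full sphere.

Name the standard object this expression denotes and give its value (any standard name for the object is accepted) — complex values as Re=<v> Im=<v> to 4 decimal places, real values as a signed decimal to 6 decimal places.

This is a Clebsch–Gordan (vector-coupling) coefficient.
√[3·2!1!1!/5! · 2!1!1!2!1!1!] = √(1/5)
  +(−1)^0/∏(0,2,1,1,0,0)! = 1/2  (running 1/2)
  +(−1)^1/∏(1,1,0,0,1,1)! = -1  (running -1/2)
⟨..|..⟩ = √(1/5)·(-1/2) = -0.223607

Clebsch–Gordan coefficient, −√(1/20) ≈ -0.223607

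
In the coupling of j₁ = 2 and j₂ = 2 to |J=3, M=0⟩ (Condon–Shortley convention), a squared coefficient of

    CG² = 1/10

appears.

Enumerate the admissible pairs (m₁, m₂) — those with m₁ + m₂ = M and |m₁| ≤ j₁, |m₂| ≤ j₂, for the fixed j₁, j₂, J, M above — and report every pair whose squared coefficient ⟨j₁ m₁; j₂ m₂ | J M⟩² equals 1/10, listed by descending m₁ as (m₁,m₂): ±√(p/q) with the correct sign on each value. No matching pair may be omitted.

(2,-2): +√(1/10); (-2,2): −√(1/10)

Admissible pairs with m₁+m₂ = M = 0: (-2,2), (-1,1), (0,0), (1,-1), (2,-2)
  (m₁,m₂)=(2,-2): CG² = 1/10, CG = +√(1/10)   ← matches the target
  (m₁,m₂)=(1,-1): CG² = 2/5, CG = +√(2/5)
  (m₁,m₂)=(0,0): CG² = 0/1, CG = 0
  (m₁,m₂)=(-1,1): CG² = 2/5, CG = −√(2/5)
  (m₁,m₂)=(-2,2): CG² = 1/10, CG = −√(1/10)   ← matches the target
Pairs with CG² = 1/10: (2,-2): +√(1/10); (-2,2): −√(1/10)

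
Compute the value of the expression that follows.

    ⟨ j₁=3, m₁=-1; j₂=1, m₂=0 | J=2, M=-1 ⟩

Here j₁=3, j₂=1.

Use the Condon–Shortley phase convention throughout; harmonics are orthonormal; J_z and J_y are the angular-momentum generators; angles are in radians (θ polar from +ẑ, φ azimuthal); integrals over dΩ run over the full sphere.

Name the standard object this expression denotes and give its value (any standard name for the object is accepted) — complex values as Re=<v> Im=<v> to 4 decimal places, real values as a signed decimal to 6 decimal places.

This is a Clebsch–Gordan (vector-coupling) coefficient.
triangle: 2!×4!×0!/7! = 48/5040
(j±m)!: 2!×4!×1!×1!×1!×3! = 288
prefactor² = (2J+1)×Δ×N² = 96/7
  k=1: −1/(1!×1!×3!×0!×1!×0!) = -1/6
Σ = -1/6  ⇒  CG² = 96/7×(-1/6)² = 8/21
CG = −√(8/21) = -0.617213

Clebsch–Gordan coefficient, −√(8/21) ≈ -0.617213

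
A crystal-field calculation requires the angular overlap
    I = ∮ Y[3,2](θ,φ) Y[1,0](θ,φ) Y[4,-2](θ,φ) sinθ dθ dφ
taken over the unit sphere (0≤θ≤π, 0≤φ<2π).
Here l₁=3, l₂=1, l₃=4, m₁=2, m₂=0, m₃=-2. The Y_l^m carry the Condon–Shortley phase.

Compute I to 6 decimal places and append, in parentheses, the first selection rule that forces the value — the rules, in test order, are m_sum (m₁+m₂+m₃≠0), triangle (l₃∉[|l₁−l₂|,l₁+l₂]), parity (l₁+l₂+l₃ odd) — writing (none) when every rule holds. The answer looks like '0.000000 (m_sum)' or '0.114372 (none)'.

0.213244 (none)

Checks pass: Σm=0; 8 even; l₃=4∈[2,4].
(2·3+1)(2·1+1)(2·4+1) = 189
Δ: 0! 6! 2! / 9! → 1/252
sum: t=0:+1/36 = 1/36
3j²(3 1 4; 0 0 0) = Δ·Π!·Σ² = 4/63  (sign +1)
sum: t=0:+1/120 = 1/120
3j²(3 1 4; 2 0 -2) = Δ·Π!·Σ² = 1/21  (sign +1)
combine: 4πI² = 189·4/63·1/21 = 4/7
take √, sign +1: I = 0.21324362
No selection rule forces the value: the integral is nonzero (none).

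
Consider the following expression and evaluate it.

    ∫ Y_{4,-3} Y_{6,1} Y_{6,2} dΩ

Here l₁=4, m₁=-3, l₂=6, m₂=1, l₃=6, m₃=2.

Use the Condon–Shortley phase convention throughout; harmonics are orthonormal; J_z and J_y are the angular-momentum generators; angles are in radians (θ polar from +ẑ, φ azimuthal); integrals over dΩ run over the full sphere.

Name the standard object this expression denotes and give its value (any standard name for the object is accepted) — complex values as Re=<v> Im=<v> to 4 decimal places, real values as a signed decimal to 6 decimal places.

This is a Gaunt coefficient — the integral of a triple product of spherical harmonics over the sphere.
m-sum 0 ✓  L=16 even ✓  2≤6≤10 ✓
Π(2lᵢ+1) = 9×13×13 = 1521
triangle coeff Δ(4,6,6) = 1/15315300
Σ_t [0,4]: t=0:+1/829440 t=1:−1/25920 t=2:+1/9216 t=3:−1/25920 t=4:+1/829440 = 7/207360
(3j)²=28/2431 [(4 6 6; 0 0 0)], sign=+1
Σ_t [3,4]: t=3:−1/82944 t=4:+1/103680 = -1/414720
(3j)²=49/43758 [(4 6 6; -3 1 2)], sign=-1
⇒ 4πI² = 686/34969
I = (-1)√(686/34969/(4π)) = -0.03951077

Gaunt coefficient, -0.039511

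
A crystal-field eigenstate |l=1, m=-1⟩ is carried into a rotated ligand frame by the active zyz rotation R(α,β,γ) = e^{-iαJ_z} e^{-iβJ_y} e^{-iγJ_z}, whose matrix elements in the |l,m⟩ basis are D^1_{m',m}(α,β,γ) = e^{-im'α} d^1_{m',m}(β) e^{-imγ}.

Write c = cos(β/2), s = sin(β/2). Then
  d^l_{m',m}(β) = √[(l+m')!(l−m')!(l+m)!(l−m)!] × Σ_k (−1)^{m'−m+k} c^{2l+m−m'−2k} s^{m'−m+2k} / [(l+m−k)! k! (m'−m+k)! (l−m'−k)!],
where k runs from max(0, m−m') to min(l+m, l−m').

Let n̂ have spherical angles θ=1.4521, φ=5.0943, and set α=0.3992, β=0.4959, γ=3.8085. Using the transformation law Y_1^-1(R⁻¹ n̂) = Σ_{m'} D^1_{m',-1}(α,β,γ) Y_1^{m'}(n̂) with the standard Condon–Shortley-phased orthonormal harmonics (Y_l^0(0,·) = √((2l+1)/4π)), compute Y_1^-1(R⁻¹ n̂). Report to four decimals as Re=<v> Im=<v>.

Re=0.2316 Im=-0.2542

Need the full column D^1_{m',-1} for m'=−1..1 at α=0.3992, β=0.4959, γ=3.8085.
cos(β/2)=0.969418, sin(β/2)=0.245417
d^1_{-1,-1}: single k=0 term ⇒ +0.939770;  D = -0.454412-0.822604i
d^1_{0,-1}: single k=0 term ⇒ -0.336458;  D = +0.264368+0.208119i
d^1_{1,-1}: single k=0 term ⇒ +0.060230;  D = -0.058084-0.015932i
Y_1^{m'}(θ=1.4521,φ=5.0943) and Σ D·Y over m':
  (-0.4544-0.8226i)·(+0.1279+0.3183i)  (+0.2644+0.2081i)·(+0.0579+0.0000i)  (-0.0581-0.0159i)·(-0.1279+0.3183i)
Y_1^-1(R⁻¹ n̂) = +0.231568-0.254249i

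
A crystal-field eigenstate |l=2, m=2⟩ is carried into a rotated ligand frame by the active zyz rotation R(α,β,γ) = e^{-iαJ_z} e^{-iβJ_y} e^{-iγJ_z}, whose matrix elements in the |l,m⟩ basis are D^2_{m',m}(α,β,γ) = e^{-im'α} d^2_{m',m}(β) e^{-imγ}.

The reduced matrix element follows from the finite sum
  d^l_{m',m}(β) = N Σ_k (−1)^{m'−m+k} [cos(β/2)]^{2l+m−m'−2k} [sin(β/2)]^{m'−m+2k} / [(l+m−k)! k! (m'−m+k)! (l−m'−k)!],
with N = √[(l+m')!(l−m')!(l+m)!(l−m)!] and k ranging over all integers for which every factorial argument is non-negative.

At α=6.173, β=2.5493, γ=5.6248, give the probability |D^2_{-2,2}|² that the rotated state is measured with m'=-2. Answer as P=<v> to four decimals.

First d^2_{-2,2}(β=2.5493), then the phase factors e^{-i(-2)α} and e^{-i(2)γ}:
Half-angle: c=0.291836, s=0.956468. N=√(1·24·24·1)=24.000000
Admissible k: 4..4 (factorial args all ≥0)
  k=4: (−1)^0·24.0000/(24)·0.2918^0·0.9565^4 = +0.836917
d^2_{-2,2}(2.5493) = +0.836917
|D^2_{-2,2}|² = |d^2_{-2,2}(β)|² = (+0.836917)² = 0.700429 (the z-rotation phases have unit modulus)

P=0.7004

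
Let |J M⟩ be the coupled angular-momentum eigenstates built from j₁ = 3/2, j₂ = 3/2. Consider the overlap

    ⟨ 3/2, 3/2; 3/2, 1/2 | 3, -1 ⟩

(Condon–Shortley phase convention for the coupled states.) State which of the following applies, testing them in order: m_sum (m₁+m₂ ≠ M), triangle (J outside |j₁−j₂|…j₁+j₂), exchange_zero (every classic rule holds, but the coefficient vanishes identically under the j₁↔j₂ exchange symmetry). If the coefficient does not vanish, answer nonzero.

m-sum: m₁+m₂ = 3/2+1/2 = 2, M = -1  ✗ ⇒ coefficient is 0

m_sum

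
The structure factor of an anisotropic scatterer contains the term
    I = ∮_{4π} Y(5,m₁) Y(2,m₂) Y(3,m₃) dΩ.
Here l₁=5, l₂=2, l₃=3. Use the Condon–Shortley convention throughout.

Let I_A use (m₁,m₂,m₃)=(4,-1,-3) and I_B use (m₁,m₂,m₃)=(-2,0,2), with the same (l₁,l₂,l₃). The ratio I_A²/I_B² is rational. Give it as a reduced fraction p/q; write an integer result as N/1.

Same 5,2,3: normalisation and zero-m 3j drop out of the ratio.
A: Δ: 4! 6! 0! / 11! → 1/2310; sum: t=1:−1/4320 = -1/4320; 3j²(5 2 3; 4 -1 -3) = Δ·Π!·Σ² = 2/55  (sign -1)
B: Δ: 4! 6! 0! / 11! → 1/2310; sum: t=2:+1/480 = 1/480; 3j²(5 2 3; -2 0 2) = Δ·Π!·Σ² = 3/110  (sign -1)
I_A²/I_B² = (2/55)/(3/110) = 4/3

4/3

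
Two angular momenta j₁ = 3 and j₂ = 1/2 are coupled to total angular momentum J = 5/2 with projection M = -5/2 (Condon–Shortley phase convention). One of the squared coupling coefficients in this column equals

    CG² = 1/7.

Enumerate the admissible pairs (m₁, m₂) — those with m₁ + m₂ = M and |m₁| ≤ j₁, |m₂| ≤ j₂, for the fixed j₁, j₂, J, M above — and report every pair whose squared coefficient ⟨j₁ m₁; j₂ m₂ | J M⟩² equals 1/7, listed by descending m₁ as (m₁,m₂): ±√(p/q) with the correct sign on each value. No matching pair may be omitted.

Admissible pairs with m₁+m₂ = M = -5/2: (-3,1/2), (-2,-1/2)
  (m₁,m₂)=(-2,-1/2): CG² = 1/7, CG = +√(1/7)   ← matches the target
  (m₁,m₂)=(-3,1/2): CG² = 6/7, CG = −√(6/7)
Pairs with CG² = 1/7: (-2,-1/2): +√(1/7)

(-2,-1/2): +√(1/7)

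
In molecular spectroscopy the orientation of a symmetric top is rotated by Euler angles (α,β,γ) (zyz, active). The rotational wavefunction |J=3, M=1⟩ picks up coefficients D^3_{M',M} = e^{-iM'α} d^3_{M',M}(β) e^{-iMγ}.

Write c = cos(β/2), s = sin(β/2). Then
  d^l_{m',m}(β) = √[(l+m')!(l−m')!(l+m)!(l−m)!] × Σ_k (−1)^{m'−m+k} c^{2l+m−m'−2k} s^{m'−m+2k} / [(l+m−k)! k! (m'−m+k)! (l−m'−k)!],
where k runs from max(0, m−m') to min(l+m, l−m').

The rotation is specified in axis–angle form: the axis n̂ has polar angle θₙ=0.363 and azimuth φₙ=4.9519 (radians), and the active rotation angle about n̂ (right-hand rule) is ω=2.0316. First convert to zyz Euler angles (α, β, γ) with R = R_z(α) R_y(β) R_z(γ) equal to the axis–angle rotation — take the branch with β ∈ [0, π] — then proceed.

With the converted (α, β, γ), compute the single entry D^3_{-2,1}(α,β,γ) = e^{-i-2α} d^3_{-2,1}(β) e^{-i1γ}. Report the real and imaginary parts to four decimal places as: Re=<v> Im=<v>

Re=0.0190 Im=-0.1418

Axis–angle → zyz. n̂ = (sinθₙcosφₙ, sinθₙsinφₙ, cosθₙ) = (+0.084235, -0.344944, +0.934836), ω = 2.0316.
R = I cosω + sinω [n̂]ₓ + (1−cosω) n̂n̂ᵀ gives
  R = [-0.434417, -0.879305, -0.195203; +0.795351, -0.272772, -0.541305; +0.422726, -0.390408, +0.817853]
β = atan2(√(R₁₃²+R₂₃²), R₃₃) = 0.613126; α = atan2(R₂₃, R₁₃) mod 2π = 4.366288; γ = atan2(R₃₂, −R₃₁) mod 2π = 3.887266
First d^3_{-2,1}(β=0.6131), then the phase factors e^{-i(-2)α} and e^{-i(1)γ}:
With c≡cos(β/2)=0.953376 and s≡sin(β/2)=0.301784, N=[1·120·24·2]^{1/2}=75.894664
Admissible k: 3..4 (factorial args all ≥0)
  k=3: (−1)^0·75.8947/(12)·0.9534^3·0.3018^3 = +0.150630
  k=4: (−1)^1·75.8947/(24)·0.9534^1·0.3018^5 = -0.007546
d^3_{-2,1}(0.6131) = +0.150630 -0.007546 = +0.143083
Attach z-rotation phases: D = e^{-i(-2)(4.3663)}·(+0.143083)·e^{-i(1)(3.8873)} = +0.018963-0.141821i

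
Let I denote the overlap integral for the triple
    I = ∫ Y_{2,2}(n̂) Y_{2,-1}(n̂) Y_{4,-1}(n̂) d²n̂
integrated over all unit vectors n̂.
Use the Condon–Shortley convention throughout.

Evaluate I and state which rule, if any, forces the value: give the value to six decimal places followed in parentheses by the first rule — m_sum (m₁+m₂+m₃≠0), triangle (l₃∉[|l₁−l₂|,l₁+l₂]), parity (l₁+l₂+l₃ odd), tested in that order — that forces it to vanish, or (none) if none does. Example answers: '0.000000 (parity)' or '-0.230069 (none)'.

-0.090112 (none)

Rules hold: Σm=0, L=8 even, 0≤4≤4.
N = 5·5·9 = 225
Δ = 0!·4!·4!/9! = 1/630
Racah Σ t=0..0: t=0:+1/16 = 1/16
⇒ 3j(2 2 4; 0 0 0)² = 2/35, sgn +1
Racah Σ t=0..0: t=0:+1/144 = 1/144
⇒ 3j(2 2 4; 2 -1 -1)² = 1/126, sgn -1
4πI² = N·(3j₀)²·(3jₘ)² = 5/49
I = -1·√(0.102041/4π) = -0.09011188
No selection rule forces the value: the integral is nonzero (none).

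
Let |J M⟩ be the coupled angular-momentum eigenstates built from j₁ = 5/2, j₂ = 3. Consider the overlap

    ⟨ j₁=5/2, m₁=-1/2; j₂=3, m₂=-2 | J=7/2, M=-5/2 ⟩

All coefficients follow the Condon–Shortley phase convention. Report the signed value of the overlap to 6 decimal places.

-0.178174

√[8·2!3!4!/10! · 2!3!1!5!1!6!] = √(4608/7)
  +(−1)^0/∏(0,2,3,1,0,3)! = 1/72  (running 1/72)
  +(−1)^1/∏(1,1,2,0,1,4)! = -1/48  (running -1/144)
⟨..|..⟩ = √(4608/7)·(-1/144) = -0.178174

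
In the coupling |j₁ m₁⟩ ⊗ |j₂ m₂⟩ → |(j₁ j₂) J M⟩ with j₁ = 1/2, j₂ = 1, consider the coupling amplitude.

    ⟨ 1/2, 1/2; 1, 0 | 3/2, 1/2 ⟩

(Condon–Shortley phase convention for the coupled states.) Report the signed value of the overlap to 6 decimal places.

triangle: 0!·1!·2!/4! = 2/24
(j±m)!: 1!·0!·1!·1!·2!·1! = 2
prefactor² = (2J+1)·Δ·N² = 2/3
  k=0: +1/(0!·0!·0!·1!·1!·1!) = 1
Σ = 1  ⇒  CG² = 2/3·1² = 2/3
CG = +√(2/3) = +0.816497

+0.816497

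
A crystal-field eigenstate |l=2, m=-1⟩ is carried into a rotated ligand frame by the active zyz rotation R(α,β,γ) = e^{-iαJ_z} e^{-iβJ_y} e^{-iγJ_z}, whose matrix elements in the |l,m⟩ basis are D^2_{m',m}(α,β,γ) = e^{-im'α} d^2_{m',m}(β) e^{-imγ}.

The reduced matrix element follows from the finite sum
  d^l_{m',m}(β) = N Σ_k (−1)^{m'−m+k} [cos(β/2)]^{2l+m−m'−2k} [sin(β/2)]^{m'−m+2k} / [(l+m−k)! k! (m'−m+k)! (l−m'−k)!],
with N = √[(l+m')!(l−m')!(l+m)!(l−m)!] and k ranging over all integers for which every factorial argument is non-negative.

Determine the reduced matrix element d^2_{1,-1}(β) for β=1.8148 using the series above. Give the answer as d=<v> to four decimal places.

d=0.3208

d^2_{1,-1}(β=1.8148) via the finite sum:
Half-angle: c=0.615796, s=0.787905. N=√(6·1·1·6)=6.000000
k: max(0,(-1)−(1))=0 … min(2+(-1),2−(1))=1
  k=0: (−1)^2·6.0000/(2)·0.6158^2·0.7879^2 = +0.706226
  k=1: (−1)^3·6.0000/(6)·0.6158^0·0.7879^4 = -0.385386
d^2_{1,-1}(1.8148) = +0.706226 -0.385386 = +0.320840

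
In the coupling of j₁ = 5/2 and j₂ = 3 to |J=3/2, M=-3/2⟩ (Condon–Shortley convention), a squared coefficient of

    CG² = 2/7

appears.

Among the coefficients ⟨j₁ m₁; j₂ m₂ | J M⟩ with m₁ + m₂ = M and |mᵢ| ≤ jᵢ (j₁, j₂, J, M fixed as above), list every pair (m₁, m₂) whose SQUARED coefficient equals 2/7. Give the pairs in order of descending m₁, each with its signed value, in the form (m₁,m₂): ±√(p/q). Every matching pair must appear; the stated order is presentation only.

(1/2,-2): −√(2/7)

Admissible pairs with m₁+m₂ = M = -3/2: (-5/2,1), (-3/2,0), (-1/2,-1), (1/2,-2), (3/2,-3)
  (m₁,m₂)=(3/2,-3): CG² = 3/14, CG = +√(3/14)
  (m₁,m₂)=(1/2,-2): CG² = 2/7, CG = −√(2/7)   ← matches the target
  (m₁,m₂)=(-1/2,-1): CG² = 9/35, CG = +√(9/35)
  (m₁,m₂)=(-3/2,0): CG² = 6/35, CG = −√(6/35)
  (m₁,m₂)=(-5/2,1): CG² = 1/14, CG = +√(1/14)
Pairs with CG² = 2/7: (1/2,-2): −√(2/7)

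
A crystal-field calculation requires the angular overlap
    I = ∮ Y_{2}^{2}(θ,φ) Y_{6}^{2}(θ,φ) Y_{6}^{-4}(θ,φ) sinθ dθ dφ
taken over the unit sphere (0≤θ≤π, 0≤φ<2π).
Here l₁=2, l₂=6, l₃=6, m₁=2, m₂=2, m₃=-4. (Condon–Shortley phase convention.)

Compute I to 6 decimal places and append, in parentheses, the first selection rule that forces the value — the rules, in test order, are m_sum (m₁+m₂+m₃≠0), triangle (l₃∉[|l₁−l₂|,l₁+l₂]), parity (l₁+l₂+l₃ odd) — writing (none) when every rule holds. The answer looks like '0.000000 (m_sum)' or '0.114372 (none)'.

Checks pass: Σm=0; 14 even; l₃=6∈[4,8].
(2·2+1)(2·6+1)(2·6+1) = 845
Δ: 2! 2! 10! / 15! → 1/90090
sum: t=0:+1/69120 t=1:−1/14400 t=2:+1/69120 = -7/172800
3j²(2 6 6; 0 0 0) = Δ·Π!·Σ² = 14/715  (sign -1)
sum: t=0:+1/322560 = 1/322560
3j²(2 6 6; 2 2 -4) = Δ·Π!·Σ² = 18/1001  (sign +1)
combine: 4πI² = 845·14/715·18/1001 = 36/121
take √, sign -1: I = -0.15386989
No selection rule forces the value: the integral is nonzero (none).

-0.153870 (none)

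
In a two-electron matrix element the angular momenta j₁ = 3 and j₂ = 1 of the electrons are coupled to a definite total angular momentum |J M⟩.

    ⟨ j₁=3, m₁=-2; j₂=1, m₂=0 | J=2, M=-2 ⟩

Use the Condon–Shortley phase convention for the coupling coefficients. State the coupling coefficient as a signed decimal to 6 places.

-0.487950  (= −√(5/21))

j₁+j₂−J=2  J+j₁−j₂=4  J−j₁+j₂=0  j₁+j₂+J+1=7
(j₁±m₁, j₂±m₂, J±M) = (1,5,1,1,0,4)
P² = 960/7
sum k=1..1:
  [1] −1/24 = -1/24
S = -1/24
C² = P²·S² = 5/21 ; C = -0.487950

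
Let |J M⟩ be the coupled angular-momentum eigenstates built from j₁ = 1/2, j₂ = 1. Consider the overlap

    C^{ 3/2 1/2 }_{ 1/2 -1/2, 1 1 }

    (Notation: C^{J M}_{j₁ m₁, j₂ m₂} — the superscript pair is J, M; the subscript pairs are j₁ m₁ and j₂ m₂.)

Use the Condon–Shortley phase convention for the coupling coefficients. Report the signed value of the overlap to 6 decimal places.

j₁+j₂−J=0  J+j₁−j₂=1  J−j₁+j₂=2  j₁+j₂+J+1=4
(j₁±m₁, j₂±m₂, J±M) = (0,1,2,0,2,1)
P² = 4/3
sum k=0..0:
  [0] +1/2 = 1/2
S = 1/2
C² = P²·S² = 1/3 ; C = +0.577350

+0.577350  (= +√(1/3))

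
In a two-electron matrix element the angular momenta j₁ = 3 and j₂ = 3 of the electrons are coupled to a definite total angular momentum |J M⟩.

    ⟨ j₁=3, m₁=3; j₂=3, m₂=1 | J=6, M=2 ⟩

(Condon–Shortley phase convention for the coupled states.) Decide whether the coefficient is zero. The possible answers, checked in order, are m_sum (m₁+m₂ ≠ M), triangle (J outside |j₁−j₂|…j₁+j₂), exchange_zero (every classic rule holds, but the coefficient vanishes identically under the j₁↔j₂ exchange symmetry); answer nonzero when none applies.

m-sum: m₁+m₂ = 3+1 = 4, M = 2  ✗ ⇒ coefficient is 0

m_sum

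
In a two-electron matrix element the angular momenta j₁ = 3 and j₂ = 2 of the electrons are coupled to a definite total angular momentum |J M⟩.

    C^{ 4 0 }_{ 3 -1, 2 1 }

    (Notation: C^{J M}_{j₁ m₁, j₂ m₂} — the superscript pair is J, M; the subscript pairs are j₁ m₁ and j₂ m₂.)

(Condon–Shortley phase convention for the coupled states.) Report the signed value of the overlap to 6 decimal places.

-0.597614

√[9·1!5!3!/10! · 2!4!3!1!4!4!] = √(10368/35)
  +(−1)^0/∏(0,1,4,3,1,0)! = 1/144  (running 1/144)
  +(−1)^1/∏(1,0,3,2,2,1)! = -1/24  (running -5/144)
⟨..|..⟩ = √(10368/35)·(-5/144) = -0.597614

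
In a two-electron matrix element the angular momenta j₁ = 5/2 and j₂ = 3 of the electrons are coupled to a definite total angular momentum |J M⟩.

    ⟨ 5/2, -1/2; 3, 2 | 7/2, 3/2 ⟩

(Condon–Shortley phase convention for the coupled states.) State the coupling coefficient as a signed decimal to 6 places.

triangle: 2!·3!·4!/10! = 288/3628800
(j±m)!: 2!·3!·5!·1!·5!·2! = 345600
prefactor² = (2J+1)·Δ·N² = 1536/7
  k=1: −1/(1!·1!·2!·4!·1!·0!) = -1/48
  k=2: +1/(2!·0!·1!·3!·2!·1!) = 1/24
Σ = 1/48  ⇒  CG² = 1536/7·(1/48)² = 2/21
CG = +√(2/21) = +0.308607

+0.308607  (= +√(2/21))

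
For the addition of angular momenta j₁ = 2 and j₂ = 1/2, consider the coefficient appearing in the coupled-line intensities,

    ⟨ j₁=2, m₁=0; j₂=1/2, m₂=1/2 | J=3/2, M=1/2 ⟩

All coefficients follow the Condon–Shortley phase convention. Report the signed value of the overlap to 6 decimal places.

-0.632456

j₁+j₂−J=1  J+j₁−j₂=3  J−j₁+j₂=0  j₁+j₂+J+1=5
(j₁±m₁, j₂±m₂, J±M) = (2,2,1,0,2,1)
P² = 8/5
sum k=1..1:
  [1] −1/2 = -1/2
S = -1/2
C² = P²·S² = 2/5 ; C = -0.632456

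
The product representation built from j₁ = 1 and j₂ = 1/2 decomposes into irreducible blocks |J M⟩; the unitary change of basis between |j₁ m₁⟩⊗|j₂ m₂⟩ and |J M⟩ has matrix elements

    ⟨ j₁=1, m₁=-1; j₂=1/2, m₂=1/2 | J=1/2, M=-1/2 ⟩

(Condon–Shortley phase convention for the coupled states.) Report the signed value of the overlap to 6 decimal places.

-0.816497

j₁+j₂−J=1  J+j₁−j₂=1  J−j₁+j₂=0  j₁+j₂+J+1=3
(j₁±m₁, j₂±m₂, J±M) = (0,2,1,0,0,1)
P² = 2/3
sum k=1..1:
  [1] −1/1 = -1
S = -1
C² = P²·S² = 2/3 ; C = -0.816497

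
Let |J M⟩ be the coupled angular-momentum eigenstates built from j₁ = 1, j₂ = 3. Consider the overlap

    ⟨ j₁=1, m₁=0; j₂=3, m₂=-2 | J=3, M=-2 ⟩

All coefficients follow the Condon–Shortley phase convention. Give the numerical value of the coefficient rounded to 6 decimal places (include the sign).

√[7·1!1!5!/8! · 1!1!1!5!1!5!] = √(300)
  +(−1)^0/∏(0,1,1,1,0,4)! = 1/24  (running 1/24)
  +(−1)^1/∏(1,0,0,0,1,5)! = -1/120  (running 1/30)
⟨..|..⟩ = √(300)·(1/30) = +0.577350

+0.577350  (= +√(1/3))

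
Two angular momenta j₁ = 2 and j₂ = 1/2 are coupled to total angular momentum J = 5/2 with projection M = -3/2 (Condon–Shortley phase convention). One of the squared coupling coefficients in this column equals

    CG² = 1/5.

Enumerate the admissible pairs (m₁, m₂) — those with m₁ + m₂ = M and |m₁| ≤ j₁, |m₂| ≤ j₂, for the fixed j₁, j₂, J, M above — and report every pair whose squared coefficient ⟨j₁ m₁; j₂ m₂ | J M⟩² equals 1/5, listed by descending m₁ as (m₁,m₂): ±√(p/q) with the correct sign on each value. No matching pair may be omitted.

Admissible pairs with m₁+m₂ = M = -3/2: (-2,1/2), (-1,-1/2)
  (m₁,m₂)=(-1,-1/2): CG² = 4/5, CG = +√(4/5)
  (m₁,m₂)=(-2,1/2): CG² = 1/5, CG = +√(1/5)   ← matches the target
Pairs with CG² = 1/5: (-2,1/2): +√(1/5)

(-2,1/2): +√(1/5)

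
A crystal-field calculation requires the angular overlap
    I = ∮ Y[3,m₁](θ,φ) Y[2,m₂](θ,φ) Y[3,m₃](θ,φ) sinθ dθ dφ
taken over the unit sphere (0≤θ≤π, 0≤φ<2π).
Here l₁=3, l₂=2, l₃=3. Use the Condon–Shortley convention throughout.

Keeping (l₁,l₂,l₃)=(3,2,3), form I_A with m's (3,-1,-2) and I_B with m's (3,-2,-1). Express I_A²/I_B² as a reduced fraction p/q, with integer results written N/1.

5/2

Same 3,2,3: normalisation and zero-m 3j drop out of the ratio.
A: Δ: 2! 4! 2! / 9! → 1/3780; sum: t=0:+1/48 = 1/48; 3j²(3 2 3; 3 -1 -2) = Δ·Π!·Σ² = 5/84  (sign -1)
B: Δ: 2! 4! 2! / 9! → 1/3780; sum: t=0:+1/96 = 1/96; 3j²(3 2 3; 3 -2 -1) = Δ·Π!·Σ² = 1/42  (sign +1)
I_A²/I_B² = (5/84)/(1/42) = 5/2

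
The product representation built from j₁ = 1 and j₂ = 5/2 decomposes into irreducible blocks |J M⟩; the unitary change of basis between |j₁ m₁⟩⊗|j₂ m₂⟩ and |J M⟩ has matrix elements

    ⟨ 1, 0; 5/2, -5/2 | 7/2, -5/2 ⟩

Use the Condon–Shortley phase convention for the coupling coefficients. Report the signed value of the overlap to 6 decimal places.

+√(2/7) ≈ +0.534522

√[8·0!2!5!/8! · 1!1!0!5!1!6!] = √(28800/7)
  +(−1)^0/∏(0,0,1,0,1,5)! = 1/120  (running 1/120)
⟨..|..⟩ = √(28800/7)·(1/120) = +0.534522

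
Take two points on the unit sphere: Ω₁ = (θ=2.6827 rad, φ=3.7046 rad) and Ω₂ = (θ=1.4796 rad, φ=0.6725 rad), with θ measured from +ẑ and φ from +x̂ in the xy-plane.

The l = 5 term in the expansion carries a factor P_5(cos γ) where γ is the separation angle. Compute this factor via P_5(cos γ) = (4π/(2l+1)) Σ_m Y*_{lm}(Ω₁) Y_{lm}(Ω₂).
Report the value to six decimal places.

-0.043806

Expand P_5 via completeness: Σ_{m} conj(Y_{5,m}) at Ω₁ times Y_{5,m} at Ω₂ —
  [-5]  conj(Y_{5,-5})(Ω₁) = +0.007497-0.002539i ; Y_{5,-5}(Ω₂) = -0.443522+0.099603i ; Δ = -0.003072+0.001873i
  [-4]  conj(Y_{5,-4})(Ω₁) = +0.031902-0.039351i ; Y_{5,-4}(Ω₂) = -0.118279-0.057368i ; Δ = -0.006031+0.002824i
  [-3]  conj(Y_{5,-3})(Ω₁) = +0.022109-0.186131i ; Y_{5,-3}(Ω₂) = +0.136574+0.285125i ; Δ = +0.056090-0.019117i
  [-2]  conj(Y_{5,-2})(Ω₁) = -0.181041-0.379830i ; Y_{5,-2}(Ω₂) = -0.033415+0.145466i ; Δ = +0.061302-0.013643i
  [-1]  conj(Y_{5,-1})(Ω₁) = -0.397663-0.250984i ; Y_{5,-1}(Ω₂) = +0.220894-0.175905i ; Δ = -0.131991+0.014510i
  [+0]  conj(Y_{5,0})(Ω₁) = +0.058963-0.000000i ; Y_{5,0}(Ω₂) = +0.153623+0.000000i ; Δ = +0.009058+0.000000i
  [+1]  conj(Y_{5,1})(Ω₁) = +0.397663-0.250984i ; Y_{5,1}(Ω₂) = -0.220894-0.175905i ; Δ = -0.131991-0.014510i
  [+2]  conj(Y_{5,2})(Ω₁) = -0.181041+0.379830i ; Y_{5,2}(Ω₂) = -0.033415-0.145466i ; Δ = +0.061302+0.013643i
  [+3]  conj(Y_{5,3})(Ω₁) = -0.022109-0.186131i ; Y_{5,3}(Ω₂) = -0.136574+0.285125i ; Δ = +0.056090+0.019117i
  [+4]  conj(Y_{5,4})(Ω₁) = +0.031902+0.039351i ; Y_{5,4}(Ω₂) = -0.118279+0.057368i ; Δ = -0.006031-0.002824i
  [+5]  conj(Y_{5,5})(Ω₁) = -0.007497-0.002539i ; Y_{5,5}(Ω₂) = +0.443522+0.099603i ; Δ = -0.003072-0.001873i
Accumulated sum -0.038345+0.000000i; after 4π/(2l+1) scaling, -0.043806+0.000000i ⇒ P_5 = -0.043806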